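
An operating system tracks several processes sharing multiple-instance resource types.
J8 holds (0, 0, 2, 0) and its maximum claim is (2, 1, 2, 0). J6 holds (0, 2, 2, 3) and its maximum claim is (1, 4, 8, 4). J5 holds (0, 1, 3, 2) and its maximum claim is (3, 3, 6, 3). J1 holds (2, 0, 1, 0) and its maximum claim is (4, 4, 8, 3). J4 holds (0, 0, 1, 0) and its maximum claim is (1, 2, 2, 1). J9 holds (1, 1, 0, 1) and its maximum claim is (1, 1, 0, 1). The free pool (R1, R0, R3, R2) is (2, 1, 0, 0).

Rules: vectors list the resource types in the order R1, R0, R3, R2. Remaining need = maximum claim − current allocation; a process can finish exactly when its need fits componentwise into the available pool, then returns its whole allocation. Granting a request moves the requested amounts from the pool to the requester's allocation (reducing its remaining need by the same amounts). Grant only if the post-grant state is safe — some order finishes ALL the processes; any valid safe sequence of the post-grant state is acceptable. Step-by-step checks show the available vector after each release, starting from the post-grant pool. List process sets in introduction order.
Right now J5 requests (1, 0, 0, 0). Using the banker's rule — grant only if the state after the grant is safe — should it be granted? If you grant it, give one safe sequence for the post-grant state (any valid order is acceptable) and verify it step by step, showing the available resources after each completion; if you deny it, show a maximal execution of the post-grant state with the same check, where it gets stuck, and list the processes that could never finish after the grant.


GRANT — the state after the grant stays safe, e.g. via J9, J8, J4, J5, J6, J1.
Key observation: the grant leaves (1, 1, 0, 0) free — enough for J9, whose release restarts the cascade.
Verifying the post-grant state step by step:
  pool = (1, 1, 0, 0)
  run J9 (needs (0, 0, 0, 0), free (1, 1, 0, 0)); after release of (1, 1, 0, 1) the pool is (2, 2, 0, 1)
  run J8 (needs (2, 1, 0, 0), free (2, 2, 0, 1)); after release of (0, 0, 2, 0) the pool is (2, 2, 2, 1)
  run J4 (needs (1, 2, 1, 1), free (2, 2, 2, 1)); after release of (0, 0, 1, 0) the pool is (2, 2, 3, 1)
  run J5 (needs (2, 2, 3, 1), free (2, 2, 3, 1)); after release of (1, 1, 3, 2) the pool is (3, 3, 6, 3)
  run J6 (needs (1, 2, 6, 1), free (3, 3, 6, 3)); after release of (0, 2, 2, 3) the pool is (3, 5, 8, 6)
  run J1 (needs (2, 4, 7, 3), free (3, 5, 8, 6)); after release of (2, 0, 1, 0) the pool is (5, 5, 9, 6)


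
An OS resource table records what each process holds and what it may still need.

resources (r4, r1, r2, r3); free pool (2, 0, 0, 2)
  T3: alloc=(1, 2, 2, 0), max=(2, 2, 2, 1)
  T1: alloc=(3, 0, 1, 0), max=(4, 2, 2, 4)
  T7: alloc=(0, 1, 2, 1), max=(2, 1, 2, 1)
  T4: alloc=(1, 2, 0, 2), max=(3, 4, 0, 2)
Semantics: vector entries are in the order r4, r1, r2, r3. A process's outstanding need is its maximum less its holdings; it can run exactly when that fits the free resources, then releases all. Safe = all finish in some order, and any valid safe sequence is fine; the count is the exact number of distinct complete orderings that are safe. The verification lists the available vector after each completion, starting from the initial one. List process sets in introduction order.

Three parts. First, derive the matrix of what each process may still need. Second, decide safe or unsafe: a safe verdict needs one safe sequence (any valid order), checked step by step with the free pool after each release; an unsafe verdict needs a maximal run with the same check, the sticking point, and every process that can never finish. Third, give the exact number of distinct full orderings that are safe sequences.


(1) Outstanding need per process (order r4, r1, r2, r3):
  T3: (1, 0, 0, 1)
  T1: (1, 2, 1, 4)
  T7: (2, 0, 0, 0)
  T4: (2, 2, 0, 0)
(2) SAFE. One safe sequence: T3, T4, T7, T1.
Key observation: the first exact fit in this order is T4 — it needs (2, 2, 0, 0) with (3, 2, 2, 2) free, meeting a requested resource to the last unit.
Check, step by step:
  pool = (2, 0, 0, 2)
  T3 needs (1, 0, 0, 1) <= (2, 0, 0, 2) -> finishes; pool += (1, 2, 2, 0) = (3, 2, 2, 2)
  T4 needs (2, 2, 0, 0) <= (3, 2, 2, 2) -> finishes; pool += (1, 2, 0, 2) = (4, 4, 2, 4)
  T7 needs (2, 0, 0, 0) <= (4, 4, 2, 4) -> finishes; pool += (0, 1, 2, 1) = (4, 5, 4, 5)
  T1 needs (1, 2, 1, 4) <= (4, 5, 4, 5) -> finishes; pool += (3, 0, 1, 0) = (7, 5, 5, 5)
(3) Precisely 4 of the possible complete orderings are safe sequences.


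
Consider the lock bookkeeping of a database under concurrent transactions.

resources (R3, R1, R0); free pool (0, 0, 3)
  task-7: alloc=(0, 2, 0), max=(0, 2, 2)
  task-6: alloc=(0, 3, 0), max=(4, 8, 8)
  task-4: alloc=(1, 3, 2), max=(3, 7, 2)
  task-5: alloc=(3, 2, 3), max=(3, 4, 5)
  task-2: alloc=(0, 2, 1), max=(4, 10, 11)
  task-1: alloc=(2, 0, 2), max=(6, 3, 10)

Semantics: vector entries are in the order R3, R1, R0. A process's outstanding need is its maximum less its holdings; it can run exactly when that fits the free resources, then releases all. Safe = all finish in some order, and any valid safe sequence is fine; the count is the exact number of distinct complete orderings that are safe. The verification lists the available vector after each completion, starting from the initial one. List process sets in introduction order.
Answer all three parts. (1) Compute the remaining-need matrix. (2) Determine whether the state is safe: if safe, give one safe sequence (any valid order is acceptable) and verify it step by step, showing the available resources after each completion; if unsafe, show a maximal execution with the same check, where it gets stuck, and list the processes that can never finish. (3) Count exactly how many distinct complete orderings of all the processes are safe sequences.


(1) Outstanding need per process (order R3, R1, R0):
  task-7: (0, 0, 2)
  task-6: (4, 5, 8)
  task-4: (2, 4, 0)
  task-5: (0, 2, 2)
  task-2: (4, 8, 10)
  task-1: (4, 3, 8)
(2) The state is SAFE; one workable sequence: task-7, task-5, task-4, task-6, task-1, task-2.
Key observation: at task-5 the run first touches a limit — (0, 2, 2) against (0, 2, 3), exact on a resource it actually requests.
Step-by-step check:
  pool = (0, 0, 3)
  run task-7 (needs (0, 0, 2), free (0, 0, 3)); after release of (0, 2, 0) the pool is (0, 2, 3)
  run task-5 (needs (0, 2, 2), free (0, 2, 3)); after release of (3, 2, 3) the pool is (3, 4, 6)
  run task-4 (needs (2, 4, 0), free (3, 4, 6)); after release of (1, 3, 2) the pool is (4, 7, 8)
  run task-6 (needs (4, 5, 8), free (4, 7, 8)); after release of (0, 3, 0) the pool is (4, 10, 8)
  run task-1 (needs (4, 3, 8), free (4, 10, 8)); after release of (2, 0, 2) the pool is (6, 10, 10)
  run task-2 (needs (4, 8, 10), free (6, 10, 10)); after release of (0, 2, 1) the pool is (6, 12, 11)
(3) The exact count: 2 of the possible complete orderings are safe sequences.


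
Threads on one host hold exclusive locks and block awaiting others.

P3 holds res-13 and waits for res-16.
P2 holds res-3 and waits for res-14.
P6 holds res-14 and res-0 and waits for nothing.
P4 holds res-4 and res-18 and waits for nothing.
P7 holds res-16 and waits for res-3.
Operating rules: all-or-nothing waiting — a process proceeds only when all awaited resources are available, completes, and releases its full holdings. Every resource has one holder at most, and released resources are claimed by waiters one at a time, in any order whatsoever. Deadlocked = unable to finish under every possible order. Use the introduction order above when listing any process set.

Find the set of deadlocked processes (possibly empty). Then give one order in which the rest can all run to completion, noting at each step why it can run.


Nothing here is deadlocked.
Key observation: there is no circular wait here — follow any chain and it reaches a process that is free to run now.
A valid finishing order for the others: P6, P2, P4, P7, P3.
Check, step by step:
  run P6 (it waits on nothing); releases res-14 and res-0
  run P2 (all its waits — res-14 — are resolved); releases res-3
  run P4 (it waits on nothing); releases res-4 and res-18
  run P7 (all its waits — res-3 — are resolved); releases res-16
  run P3 (all its waits — res-16 — are resolved); releases res-13


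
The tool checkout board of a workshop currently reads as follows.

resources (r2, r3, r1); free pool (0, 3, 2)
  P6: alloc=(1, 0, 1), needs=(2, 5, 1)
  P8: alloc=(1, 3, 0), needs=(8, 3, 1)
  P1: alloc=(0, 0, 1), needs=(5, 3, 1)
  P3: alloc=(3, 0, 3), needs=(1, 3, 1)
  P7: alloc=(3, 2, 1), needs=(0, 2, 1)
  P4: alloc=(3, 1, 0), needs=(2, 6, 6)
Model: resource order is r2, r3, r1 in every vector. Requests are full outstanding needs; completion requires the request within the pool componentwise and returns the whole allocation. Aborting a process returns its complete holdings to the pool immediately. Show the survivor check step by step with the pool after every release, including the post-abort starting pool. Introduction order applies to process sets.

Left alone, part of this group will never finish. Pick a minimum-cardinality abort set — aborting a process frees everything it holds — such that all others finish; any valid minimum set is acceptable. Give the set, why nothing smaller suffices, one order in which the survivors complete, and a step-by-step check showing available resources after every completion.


The answer: abort P8.
Key observation: before aborting P8, P4 was permanently blocked — no order could ever run it; afterwards it completes at step 3.
No smaller set exists: with zero aborts the deadlock remains.
One survivor order: P3, P7, P4, P6, P1. Verifying each step (post-abort pool first):
  pool = (1, 6, 2)
  P3: need (1, 3, 1) fits (1, 6, 2); releases (3, 0, 3), pool now (4, 6, 5)
  P7: need (0, 2, 1) fits (4, 6, 5); releases (3, 2, 1), pool now (7, 8, 6)
  P4: need (2, 6, 6) fits (7, 8, 6); releases (3, 1, 0), pool now (10, 9, 6)
  P6: need (2, 5, 1) fits (10, 9, 6); releases (1, 0, 1), pool now (11, 9, 7)
  P1: need (5, 3, 1) fits (11, 9, 7); releases (0, 0, 1), pool now (11, 9, 8)


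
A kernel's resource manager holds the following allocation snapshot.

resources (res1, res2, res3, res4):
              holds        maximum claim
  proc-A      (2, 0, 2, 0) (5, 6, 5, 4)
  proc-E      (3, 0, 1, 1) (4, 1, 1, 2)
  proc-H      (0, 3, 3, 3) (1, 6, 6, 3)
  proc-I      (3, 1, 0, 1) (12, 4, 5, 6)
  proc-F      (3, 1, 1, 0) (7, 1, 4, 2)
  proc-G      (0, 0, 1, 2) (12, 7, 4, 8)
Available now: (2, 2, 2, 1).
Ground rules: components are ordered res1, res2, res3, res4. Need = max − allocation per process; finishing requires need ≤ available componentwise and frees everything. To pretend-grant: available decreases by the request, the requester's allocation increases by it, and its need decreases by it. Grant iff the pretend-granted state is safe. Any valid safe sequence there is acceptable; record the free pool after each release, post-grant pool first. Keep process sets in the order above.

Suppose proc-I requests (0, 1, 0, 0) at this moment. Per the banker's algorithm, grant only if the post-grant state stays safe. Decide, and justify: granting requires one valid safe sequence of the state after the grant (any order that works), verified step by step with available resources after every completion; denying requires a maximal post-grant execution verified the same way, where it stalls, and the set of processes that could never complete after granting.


DENY — the pretend-granted state is unsafe.
Key observation: after proc-E, proc-F the pool peaks at (8, 2, 4, 2), and each blocked process is short somewhere: proc-A on res2, res4; proc-H on res2; proc-I on res1, res3, res4; proc-G on res1, res2, res4.
On the post-grant state, proc-E, proc-F is a maximal run — nothing extends it. Walking it through:
  pool = (2, 1, 2, 1)
  run proc-E (needs (1, 1, 0, 1), free (2, 1, 2, 1)); after release of (3, 0, 1, 1) the pool is (5, 1, 3, 2)
  run proc-F (needs (4, 0, 3, 2), free (5, 1, 3, 2)); after release of (3, 1, 1, 0) the pool is (8, 2, 4, 2)
  proc-A cannot run: need (3, 6, 3, 4) vs free (8, 2, 4, 2) (insufficient res2 and res4)
  proc-H cannot run: need (1, 3, 3, 0) vs free (8, 2, 4, 2) (insufficient res2)
  proc-I cannot run: need (9, 2, 5, 5) vs free (8, 2, 4, 2) (insufficient res1, res3 and res4)
  proc-G cannot run: need (12, 7, 3, 6) vs free (8, 2, 4, 2) (insufficient res1, res2 and res4)
Processes that could never finish after the grant: proc-A, proc-H, proc-I and proc-G.


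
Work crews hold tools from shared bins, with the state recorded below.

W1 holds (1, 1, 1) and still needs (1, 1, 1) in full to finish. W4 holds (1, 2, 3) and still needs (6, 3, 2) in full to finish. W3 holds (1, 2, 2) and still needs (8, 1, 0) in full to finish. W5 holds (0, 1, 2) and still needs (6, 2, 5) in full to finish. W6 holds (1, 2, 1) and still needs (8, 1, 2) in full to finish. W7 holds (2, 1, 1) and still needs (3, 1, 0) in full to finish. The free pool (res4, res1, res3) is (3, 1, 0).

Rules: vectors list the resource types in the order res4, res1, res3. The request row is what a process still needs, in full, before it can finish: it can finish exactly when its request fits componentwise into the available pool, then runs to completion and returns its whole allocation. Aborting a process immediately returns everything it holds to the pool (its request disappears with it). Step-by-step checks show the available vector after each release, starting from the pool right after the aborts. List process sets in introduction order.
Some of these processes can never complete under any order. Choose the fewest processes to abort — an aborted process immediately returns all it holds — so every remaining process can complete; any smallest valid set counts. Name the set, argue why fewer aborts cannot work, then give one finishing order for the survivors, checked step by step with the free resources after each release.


Minimum abort set: W6.
Key observation: aborting W6 returns (1, 2, 1), and W3 — hopeless before — runs at step 4 with the returned capacity in the pool.
No smaller set exists: with zero aborts the deadlock remains.
The survivors complete as W7, W1, W4, W3, W5. Step-by-step check (starting from the post-abort pool):
  pool = (4, 3, 1)
  run W7 (needs (3, 1, 0), free (4, 3, 1)); after release of (2, 1, 1) the pool is (6, 4, 2)
  run W1 (needs (1, 1, 1), free (6, 4, 2)); after release of (1, 1, 1) the pool is (7, 5, 3)
  run W4 (needs (6, 3, 2), free (7, 5, 3)); after release of (1, 2, 3) the pool is (8, 7, 6)
  run W3 (needs (8, 1, 0), free (8, 7, 6)); after release of (1, 2, 2) the pool is (9, 9, 8)
  run W5 (needs (6, 2, 5), free (9, 9, 8)); after release of (0, 1, 2) the pool is (9, 10, 10)


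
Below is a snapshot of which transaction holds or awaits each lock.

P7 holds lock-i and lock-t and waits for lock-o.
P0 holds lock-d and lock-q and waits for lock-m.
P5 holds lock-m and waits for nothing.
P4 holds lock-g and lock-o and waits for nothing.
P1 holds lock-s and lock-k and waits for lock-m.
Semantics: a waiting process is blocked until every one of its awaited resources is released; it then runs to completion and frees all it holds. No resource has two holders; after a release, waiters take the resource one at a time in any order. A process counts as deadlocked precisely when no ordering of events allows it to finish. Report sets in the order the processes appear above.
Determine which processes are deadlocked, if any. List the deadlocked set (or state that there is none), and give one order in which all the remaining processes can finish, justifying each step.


No process is deadlocked.
Key observation: although several processes wait, no cycle exists — each chain bottoms out at a free runner.
A valid finishing order for the others: P5, P4, P0, P1, P7.
Verifying each step:
  run P5 (it waits on nothing); releases lock-m
  run P4 (it waits on nothing); releases lock-g and lock-o
  P0 waits on lock-m — all released -> runs and releases lock-d and lock-q
  P1 waits on lock-m — all released -> runs and releases lock-s and lock-k
  P7 waits on lock-o — all released -> runs and releases lock-i and lock-t


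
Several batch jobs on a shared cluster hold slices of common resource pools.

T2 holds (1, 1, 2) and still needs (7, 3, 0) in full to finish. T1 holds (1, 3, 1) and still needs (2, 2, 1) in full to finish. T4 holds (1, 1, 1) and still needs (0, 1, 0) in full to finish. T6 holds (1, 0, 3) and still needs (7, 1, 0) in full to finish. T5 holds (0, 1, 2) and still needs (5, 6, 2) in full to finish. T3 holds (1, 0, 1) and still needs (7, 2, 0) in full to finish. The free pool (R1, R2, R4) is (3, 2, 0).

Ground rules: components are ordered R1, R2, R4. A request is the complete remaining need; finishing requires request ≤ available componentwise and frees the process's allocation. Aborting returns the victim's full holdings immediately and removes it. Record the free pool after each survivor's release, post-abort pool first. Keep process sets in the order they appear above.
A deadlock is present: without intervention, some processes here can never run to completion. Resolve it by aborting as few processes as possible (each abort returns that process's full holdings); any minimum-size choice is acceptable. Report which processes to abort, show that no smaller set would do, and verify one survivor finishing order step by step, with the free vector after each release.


Abort T6 and T3.
Key observation: the deadlocked T2 becomes finishable only because T6 and T3 released (2, 0, 4); it completes at step 3 below.
No one abort is enough; case by case: T2 alone leaves T6 blocked (short on R1); T1 alone leaves T2 blocked (short on R1); T4 alone leaves T2 blocked (short on R1); T6 alone leaves T2 blocked (short on R1); T5 alone leaves T2 blocked (short on R1); T3 alone leaves T2 blocked (short on R1).
Survivors finish in the order: T1, T4, T2, T5. Walking it through (pool after the aborts first):
  pool = (5, 2, 4)
  T1 needs (2, 2, 1) <= (5, 2, 4) -> finishes; pool += (1, 3, 1) = (6, 5, 5)
  T4 needs (0, 1, 0) <= (6, 5, 5) -> finishes; pool += (1, 1, 1) = (7, 6, 6)
  T2 needs (7, 3, 0) <= (7, 6, 6) -> finishes; pool += (1, 1, 2) = (8, 7, 8)
  T5 needs (5, 6, 2) <= (8, 7, 8) -> finishes; pool += (0, 1, 2) = (8, 8, 10)


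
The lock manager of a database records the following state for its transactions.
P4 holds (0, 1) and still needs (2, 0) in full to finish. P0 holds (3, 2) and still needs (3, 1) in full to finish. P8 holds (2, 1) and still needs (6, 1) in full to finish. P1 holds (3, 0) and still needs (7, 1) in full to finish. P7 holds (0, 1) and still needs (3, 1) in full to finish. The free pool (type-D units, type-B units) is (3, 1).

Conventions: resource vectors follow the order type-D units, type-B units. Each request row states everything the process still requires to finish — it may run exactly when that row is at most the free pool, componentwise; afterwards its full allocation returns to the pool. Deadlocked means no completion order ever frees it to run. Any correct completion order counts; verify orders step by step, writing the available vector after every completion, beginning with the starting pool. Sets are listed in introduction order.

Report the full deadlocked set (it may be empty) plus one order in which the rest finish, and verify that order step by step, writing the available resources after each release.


The deadlocked set is empty.
Key observation: starting with P7, each completion frees enough for the next — no one is permanently blocked.
The rest can finish in the order P7, P0, P8, P1, P4. Verifying each step:
  pool = (3, 1)
  P7: need (3, 1) fits (3, 1); releases (0, 1), pool now (3, 2)
  P0: need (3, 1) fits (3, 2); releases (3, 2), pool now (6, 4)
  P8: need (6, 1) fits (6, 4); releases (2, 1), pool now (8, 5)
  P1: need (7, 1) fits (8, 5); releases (3, 0), pool now (11, 5)
  P4: need (2, 0) fits (11, 5); releases (0, 1), pool now (11, 6)


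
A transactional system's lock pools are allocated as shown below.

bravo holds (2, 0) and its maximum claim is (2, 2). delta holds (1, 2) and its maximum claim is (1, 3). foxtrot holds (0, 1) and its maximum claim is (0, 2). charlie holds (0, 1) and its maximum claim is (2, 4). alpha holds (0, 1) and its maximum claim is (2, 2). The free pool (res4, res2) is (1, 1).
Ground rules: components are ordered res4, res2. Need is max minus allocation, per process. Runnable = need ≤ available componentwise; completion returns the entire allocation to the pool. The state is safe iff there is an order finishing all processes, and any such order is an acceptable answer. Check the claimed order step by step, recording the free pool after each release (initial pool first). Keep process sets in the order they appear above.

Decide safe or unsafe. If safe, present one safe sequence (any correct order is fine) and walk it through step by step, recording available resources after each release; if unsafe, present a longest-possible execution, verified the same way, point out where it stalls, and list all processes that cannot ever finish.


SAFE, for example via the order delta, bravo, alpha, foxtrot, charlie.
Key observation: at delta the run first touches a limit — (0, 1) against (1, 1), exact on a resource it actually requests.
Walking it through:
  pool = (1, 1)
  delta needs (0, 1) <= (1, 1) -> finishes; pool += (1, 2) = (2, 3)
  bravo needs (0, 2) <= (2, 3) -> finishes; pool += (2, 0) = (4, 3)
  alpha needs (2, 1) <= (4, 3) -> finishes; pool += (0, 1) = (4, 4)
  foxtrot needs (0, 1) <= (4, 4) -> finishes; pool += (0, 1) = (4, 5)
  charlie needs (2, 3) <= (4, 5) -> finishes; pool += (0, 1) = (4, 6)


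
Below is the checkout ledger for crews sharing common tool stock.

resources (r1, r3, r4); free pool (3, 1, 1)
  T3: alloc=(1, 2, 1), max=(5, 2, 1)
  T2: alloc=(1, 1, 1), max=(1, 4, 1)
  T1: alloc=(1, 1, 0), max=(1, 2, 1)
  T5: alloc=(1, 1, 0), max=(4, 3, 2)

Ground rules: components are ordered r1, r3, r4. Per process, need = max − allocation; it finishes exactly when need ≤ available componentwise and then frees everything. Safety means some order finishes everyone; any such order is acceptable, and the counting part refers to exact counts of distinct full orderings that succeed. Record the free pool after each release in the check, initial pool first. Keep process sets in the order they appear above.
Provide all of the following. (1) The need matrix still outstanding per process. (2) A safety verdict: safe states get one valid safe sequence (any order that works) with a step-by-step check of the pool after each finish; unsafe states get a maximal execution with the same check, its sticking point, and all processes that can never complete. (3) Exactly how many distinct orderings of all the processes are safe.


(1) Need matrix, components ordered r1, r3, r4:
  T3: (4, 0, 0)
  T2: (0, 3, 0)
  T1: (0, 1, 1)
  T5: (3, 2, 2)
(2) SAFE — a valid safe sequence is T1, T3, T5, T2.
Key observation: T1 is the earliest step where a requested resource binds exactly: need (0, 1, 1), pool (3, 1, 1) at its turn.
Check, step by step:
  pool = (3, 1, 1)
  T1: need (0, 1, 1) fits (3, 1, 1); releases (1, 1, 0), pool now (4, 2, 1)
  T3: need (4, 0, 0) fits (4, 2, 1); releases (1, 2, 1), pool now (5, 4, 2)
  T5: need (3, 2, 2) fits (5, 4, 2); releases (1, 1, 0), pool now (6, 5, 2)
  T2: need (0, 3, 0) fits (6, 5, 2); releases (1, 1, 1), pool now (7, 6, 3)
(3) Precisely 2 of the possible complete orderings are safe sequences.


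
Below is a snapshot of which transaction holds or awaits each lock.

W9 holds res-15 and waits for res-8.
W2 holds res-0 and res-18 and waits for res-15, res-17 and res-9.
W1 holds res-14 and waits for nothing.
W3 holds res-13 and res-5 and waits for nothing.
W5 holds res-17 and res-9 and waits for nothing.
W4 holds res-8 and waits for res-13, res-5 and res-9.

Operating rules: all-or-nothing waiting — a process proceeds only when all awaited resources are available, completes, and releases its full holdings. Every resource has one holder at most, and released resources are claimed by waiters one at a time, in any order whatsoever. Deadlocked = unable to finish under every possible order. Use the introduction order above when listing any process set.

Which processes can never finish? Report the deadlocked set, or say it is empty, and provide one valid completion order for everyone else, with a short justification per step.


Nothing here is deadlocked.
Key observation: all waits point, directly or indirectly, at processes that can finish, so nothing is permanently blocked.
One completion order for the rest: W5, W3, W1, W4, W9, W2.
Check, step by step:
  W5 waits on nothing -> runs at once and releases res-17 and res-9
  W3 waits on nothing -> runs at once and releases res-13 and res-5
  W1 waits on nothing -> runs at once and releases res-14
  run W4 (all its waits — res-13, res-5 and res-9 — are resolved); releases res-8
  run W9 (all its waits — res-8 — are resolved); releases res-15
  run W2 (all its waits — res-15, res-17 and res-9 — are resolved); releases res-0 and res-18


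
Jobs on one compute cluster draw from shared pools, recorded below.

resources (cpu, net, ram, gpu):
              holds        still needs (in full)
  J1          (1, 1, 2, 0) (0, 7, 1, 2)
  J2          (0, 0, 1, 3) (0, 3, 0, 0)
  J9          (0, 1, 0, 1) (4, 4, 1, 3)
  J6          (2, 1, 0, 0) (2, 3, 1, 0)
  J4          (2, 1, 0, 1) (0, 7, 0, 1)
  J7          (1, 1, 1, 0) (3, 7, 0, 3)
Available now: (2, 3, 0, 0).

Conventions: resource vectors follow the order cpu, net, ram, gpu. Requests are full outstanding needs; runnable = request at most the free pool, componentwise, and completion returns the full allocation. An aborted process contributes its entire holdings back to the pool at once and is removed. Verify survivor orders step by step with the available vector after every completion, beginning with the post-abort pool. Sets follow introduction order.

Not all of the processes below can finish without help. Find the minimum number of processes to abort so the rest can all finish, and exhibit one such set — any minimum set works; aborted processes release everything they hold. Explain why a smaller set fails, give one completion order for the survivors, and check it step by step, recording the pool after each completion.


The answer: abort J4 and J7.
Key observation: J1 had no path to completion before; after the abort of J4 and J7 ((3, 2, 1, 1) returned), step 4 is where it fits.
No one abort is enough; case by case: J1 alone leaves J4 blocked (short on net); J2 alone leaves J1 blocked (short on net); J9 alone leaves J1 blocked (short on net); J6 alone leaves J1 blocked (short on net); J4 alone leaves J1 blocked (short on net); J7 alone leaves J1 blocked (short on net).
The survivors complete as J2, J6, J9, J1. Step-by-step check (starting from the post-abort pool):
  pool = (5, 5, 1, 1)
  J2: need (0, 3, 0, 0) fits (5, 5, 1, 1); releases (0, 0, 1, 3), pool now (5, 5, 2, 4)
  J6: need (2, 3, 1, 0) fits (5, 5, 2, 4); releases (2, 1, 0, 0), pool now (7, 6, 2, 4)
  J9: need (4, 4, 1, 3) fits (7, 6, 2, 4); releases (0, 1, 0, 1), pool now (7, 7, 2, 5)
  J1: need (0, 7, 1, 2) fits (7, 7, 2, 5); releases (1, 1, 2, 0), pool now (8, 8, 4, 5)


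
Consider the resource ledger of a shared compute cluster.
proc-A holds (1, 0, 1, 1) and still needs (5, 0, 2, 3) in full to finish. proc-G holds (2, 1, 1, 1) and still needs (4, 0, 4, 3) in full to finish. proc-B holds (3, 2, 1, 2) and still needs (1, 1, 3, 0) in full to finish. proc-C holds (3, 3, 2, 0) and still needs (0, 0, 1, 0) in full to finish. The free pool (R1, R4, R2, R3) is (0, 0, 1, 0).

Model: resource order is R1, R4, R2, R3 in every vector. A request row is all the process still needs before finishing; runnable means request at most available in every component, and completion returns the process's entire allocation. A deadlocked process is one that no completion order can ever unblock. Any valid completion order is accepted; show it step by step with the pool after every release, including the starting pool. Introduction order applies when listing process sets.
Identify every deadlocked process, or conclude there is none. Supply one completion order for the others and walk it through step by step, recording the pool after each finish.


The deadlocked set is proc-A and proc-G.
Key observation: once proc-C, proc-B finish, the pool peaks at (6, 5, 4, 2) — and every remaining process still needs more R3 than that.
A valid finishing order for the others: proc-C, proc-B. Walking it through:
  pool = (0, 0, 1, 0)
  proc-C needs (0, 0, 1, 0) <= (0, 0, 1, 0) -> finishes; pool += (3, 3, 2, 0) = (3, 3, 3, 0)
  proc-B needs (1, 1, 3, 0) <= (3, 3, 3, 0) -> finishes; pool += (3, 2, 1, 2) = (6, 5, 4, 2)
The stuck group stays short no matter what:
  proc-A cannot run: need (5, 0, 2, 3) vs free (6, 5, 4, 2) (insufficient R3)
  proc-G cannot run: need (4, 0, 4, 3) vs free (6, 5, 4, 2) (insufficient R3)


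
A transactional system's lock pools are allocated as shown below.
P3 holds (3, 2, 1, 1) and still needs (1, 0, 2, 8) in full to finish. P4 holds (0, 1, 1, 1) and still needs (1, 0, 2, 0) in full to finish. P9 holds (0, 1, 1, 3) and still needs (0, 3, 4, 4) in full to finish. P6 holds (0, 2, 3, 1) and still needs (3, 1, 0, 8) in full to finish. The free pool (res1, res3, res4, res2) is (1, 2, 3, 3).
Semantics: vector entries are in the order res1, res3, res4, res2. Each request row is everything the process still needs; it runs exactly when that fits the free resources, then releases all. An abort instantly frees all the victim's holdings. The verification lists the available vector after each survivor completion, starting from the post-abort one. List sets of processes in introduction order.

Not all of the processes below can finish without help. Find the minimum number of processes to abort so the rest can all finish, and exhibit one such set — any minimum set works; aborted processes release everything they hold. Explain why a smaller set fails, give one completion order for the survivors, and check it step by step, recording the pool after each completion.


Abort P6.
Key observation: the deadlocked P3 becomes finishable only because P6 released (0, 2, 3, 1); it completes at step 3 below.
No smaller set exists: with zero aborts the deadlock remains.
The survivors complete as P9, P4, P3. Step-by-step check (starting from the post-abort pool):
  pool = (1, 4, 6, 4)
  P9 needs (0, 3, 4, 4) <= (1, 4, 6, 4) -> finishes; pool += (0, 1, 1, 3) = (1, 5, 7, 7)
  P4 needs (1, 0, 2, 0) <= (1, 5, 7, 7) -> finishes; pool += (0, 1, 1, 1) = (1, 6, 8, 8)
  P3 needs (1, 0, 2, 8) <= (1, 6, 8, 8) -> finishes; pool += (3, 2, 1, 1) = (4, 8, 9, 9)


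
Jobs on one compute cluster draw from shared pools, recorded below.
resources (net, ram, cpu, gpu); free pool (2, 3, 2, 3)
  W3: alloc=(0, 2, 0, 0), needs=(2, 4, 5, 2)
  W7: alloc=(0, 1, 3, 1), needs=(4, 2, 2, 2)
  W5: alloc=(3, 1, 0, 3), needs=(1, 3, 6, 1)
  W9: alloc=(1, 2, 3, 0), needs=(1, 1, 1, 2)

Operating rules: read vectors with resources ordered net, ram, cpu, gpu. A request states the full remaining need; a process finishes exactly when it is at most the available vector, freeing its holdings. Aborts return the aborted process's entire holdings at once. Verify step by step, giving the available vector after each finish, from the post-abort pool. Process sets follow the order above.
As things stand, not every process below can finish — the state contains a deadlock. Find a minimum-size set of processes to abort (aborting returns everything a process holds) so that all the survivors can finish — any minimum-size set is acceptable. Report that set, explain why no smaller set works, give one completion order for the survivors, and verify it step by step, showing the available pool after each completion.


Abort W7.
Key observation: the deadlocked W5 becomes finishable only because W7 released (0, 1, 3, 1); it completes at step 3 below.
Minimality: the empty abort set fails — the state is deadlocked as it stands.
One survivor order: W9, W3, W5. Walking it through (post-abort pool first):
  pool = (2, 4, 5, 4)
  run W9 (needs (1, 1, 1, 2), free (2, 4, 5, 4)); after release of (1, 2, 3, 0) the pool is (3, 6, 8, 4)
  run W3 (needs (2, 4, 5, 2), free (3, 6, 8, 4)); after release of (0, 2, 0, 0) the pool is (3, 8, 8, 4)
  run W5 (needs (1, 3, 6, 1), free (3, 8, 8, 4)); after release of (3, 1, 0, 3) the pool is (6, 9, 8, 7)


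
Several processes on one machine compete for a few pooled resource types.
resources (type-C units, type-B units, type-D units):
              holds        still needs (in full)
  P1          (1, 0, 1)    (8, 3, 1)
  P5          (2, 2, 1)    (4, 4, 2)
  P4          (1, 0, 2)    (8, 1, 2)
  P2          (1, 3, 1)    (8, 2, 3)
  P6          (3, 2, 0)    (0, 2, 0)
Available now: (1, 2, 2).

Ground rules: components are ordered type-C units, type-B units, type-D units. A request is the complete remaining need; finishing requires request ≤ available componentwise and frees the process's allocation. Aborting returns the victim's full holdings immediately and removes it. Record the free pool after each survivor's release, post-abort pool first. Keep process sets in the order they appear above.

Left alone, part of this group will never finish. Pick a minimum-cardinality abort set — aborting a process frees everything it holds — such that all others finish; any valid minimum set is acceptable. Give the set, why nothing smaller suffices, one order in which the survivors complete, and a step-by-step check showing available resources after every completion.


Minimum abort set: P1 and P2.
Key observation: before aborting P1 and P2, P4 was permanently blocked — no order could ever run it; afterwards it completes at step 3.
Why nothing smaller works — every single abort fails: P1 alone leaves P4 blocked (short on type-C units); P5 alone leaves P1 blocked (short on type-C units); P4 alone leaves P1 blocked (short on type-C units); P2 alone leaves P1 blocked (short on type-C units); P6 alone leaves P1 blocked (short on type-C units).
One survivor order: P6, P5, P4. Walking it through (post-abort pool first):
  pool = (3, 5, 4)
  P6 needs (0, 2, 0) <= (3, 5, 4) -> finishes; pool += (3, 2, 0) = (6, 7, 4)
  P5 needs (4, 4, 2) <= (6, 7, 4) -> finishes; pool += (2, 2, 1) = (8, 9, 5)
  P4 needs (8, 1, 2) <= (8, 9, 5) -> finishes; pool += (1, 0, 2) = (9, 9, 7)


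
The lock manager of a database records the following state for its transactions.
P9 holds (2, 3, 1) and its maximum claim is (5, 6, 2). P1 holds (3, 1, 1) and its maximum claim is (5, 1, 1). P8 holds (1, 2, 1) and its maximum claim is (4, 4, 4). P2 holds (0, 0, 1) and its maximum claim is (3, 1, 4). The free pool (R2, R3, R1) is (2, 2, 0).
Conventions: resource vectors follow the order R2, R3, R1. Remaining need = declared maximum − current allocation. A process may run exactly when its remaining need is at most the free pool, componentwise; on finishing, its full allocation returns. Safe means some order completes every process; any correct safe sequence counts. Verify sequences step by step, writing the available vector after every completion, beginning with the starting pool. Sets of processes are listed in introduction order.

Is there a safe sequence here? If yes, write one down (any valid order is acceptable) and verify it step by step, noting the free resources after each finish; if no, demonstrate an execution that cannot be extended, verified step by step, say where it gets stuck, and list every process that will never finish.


The state is UNSAFE.
Key observation: P1, P9 can finish, but then (7, 6, 2) is all there is, and the blocked group's R1 demands exceed it.
Going as far as possible: P1, P9; after that, nothing fits. Walking it through:
  pool = (2, 2, 0)
  run P1 (needs (2, 0, 0), free (2, 2, 0)); after release of (3, 1, 1) the pool is (5, 3, 1)
  run P9 (needs (3, 3, 1), free (5, 3, 1)); after release of (2, 3, 1) the pool is (7, 6, 2)
  P8 still needs (3, 2, 3) but only (7, 6, 2) is free — short on R1
  P2 still needs (3, 1, 3) but only (7, 6, 2) is free — short on R1
Permanently blocked: P8 and P2.


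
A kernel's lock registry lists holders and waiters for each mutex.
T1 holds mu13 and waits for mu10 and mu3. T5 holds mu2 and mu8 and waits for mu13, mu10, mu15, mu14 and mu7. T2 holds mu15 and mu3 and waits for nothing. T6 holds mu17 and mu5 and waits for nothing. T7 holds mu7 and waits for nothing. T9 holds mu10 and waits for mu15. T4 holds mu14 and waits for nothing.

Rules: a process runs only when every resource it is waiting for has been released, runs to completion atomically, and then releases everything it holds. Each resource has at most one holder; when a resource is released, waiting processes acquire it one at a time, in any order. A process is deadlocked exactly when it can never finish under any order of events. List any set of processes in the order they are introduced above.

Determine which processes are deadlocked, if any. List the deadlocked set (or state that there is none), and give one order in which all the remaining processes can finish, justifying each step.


The deadlocked set is empty.
Key observation: the wait graph is acyclic; completion cascades from the unblocked processes through everyone else.
The rest can finish in the order T2, T4, T9, T7, T6, T1, T5.
Check, step by step:
  T2: no waits; runs immediately, freeing mu15 and mu3
  T4: no waits; runs immediately, freeing mu14
  run T9 (all its waits — mu15 — are resolved); releases mu10
  T7: no waits; runs immediately, freeing mu7
  T6: no waits; runs immediately, freeing mu17 and mu5
  run T1 (all its waits — mu10 and mu3 — are resolved); releases mu13
  run T5 (all its waits — mu13, mu10, mu15, mu14 and mu7 — are resolved); releases mu2 and mu8


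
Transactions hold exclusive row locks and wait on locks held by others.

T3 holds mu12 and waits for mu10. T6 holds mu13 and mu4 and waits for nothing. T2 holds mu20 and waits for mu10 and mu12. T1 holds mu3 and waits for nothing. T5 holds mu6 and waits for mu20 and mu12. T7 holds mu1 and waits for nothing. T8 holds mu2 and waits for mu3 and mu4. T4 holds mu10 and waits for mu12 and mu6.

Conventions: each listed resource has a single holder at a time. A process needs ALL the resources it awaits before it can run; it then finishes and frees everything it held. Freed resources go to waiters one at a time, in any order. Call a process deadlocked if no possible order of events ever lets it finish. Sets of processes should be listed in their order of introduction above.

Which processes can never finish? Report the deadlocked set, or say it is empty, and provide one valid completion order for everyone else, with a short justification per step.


Deadlocked: T3, T2, T5 and T4.
Key observation: T3 -> T4 -> T3 is a circular wait — nothing in it can go first; T2 and T5 are caught in further circular waits.
One completion order for the rest: T6, T1, T7, T8.
Step-by-step check:
  T6 waits on nothing -> runs at once and releases mu13 and mu4
  T1 waits on nothing -> runs at once and releases mu3
  T7 waits on nothing -> runs at once and releases mu1
  run T8 (all its waits — mu3 and mu4 — are resolved); releases mu2


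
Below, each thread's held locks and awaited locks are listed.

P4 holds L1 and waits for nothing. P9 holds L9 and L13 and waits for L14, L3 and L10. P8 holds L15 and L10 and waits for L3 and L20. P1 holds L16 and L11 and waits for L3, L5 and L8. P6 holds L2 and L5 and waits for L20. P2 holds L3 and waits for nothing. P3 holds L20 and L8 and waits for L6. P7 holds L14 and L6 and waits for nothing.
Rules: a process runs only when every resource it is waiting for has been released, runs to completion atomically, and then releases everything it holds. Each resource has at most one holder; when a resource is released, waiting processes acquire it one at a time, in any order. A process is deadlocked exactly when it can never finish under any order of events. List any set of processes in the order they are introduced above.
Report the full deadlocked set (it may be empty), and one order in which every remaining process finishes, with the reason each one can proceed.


No process is deadlocked.
Key observation: no waiting chain loops back on itself — every chain ends at a process that waits on nothing, so everyone eventually runs.
One completion order for the rest: P2, P7, P4, P3, P6, P8, P9, P1.
Walking it through:
  run P2 (it waits on nothing); releases L3
  run P7 (it waits on nothing); releases L14 and L6
  run P4 (it waits on nothing); releases L1
  P3: everything it awaited (L6) is free; runs, freeing L20 and L8
  P6: everything it awaited (L20) is free; runs, freeing L2 and L5
  P8: everything it awaited (L3 and L20) is free; runs, freeing L15 and L10
  P9: everything it awaited (L14, L3 and L10) is free; runs, freeing L9 and L13
  P1: everything it awaited (L3, L5 and L8) is free; runs, freeing L16 and L11
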